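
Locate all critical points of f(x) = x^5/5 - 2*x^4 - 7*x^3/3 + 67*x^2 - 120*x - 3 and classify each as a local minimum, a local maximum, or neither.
f'(x) = x^4 - 8*x^3 - 7*x^2 + 134*x - 120

Solve f'(x) = 0:
  Factor: x^4 - 8*x^3 - 7*x^2 + 134*x - 120 = (x - 6)*(x - 5)*(x - 1)*(x + 4) = 0.
  ⇒ x = -4, 1, 5, 6

f''(x) = 4*x^3 - 24*x^2 - 14*x + 134
Second-derivative test at each critical point:
  f''(-4) = -450 < 0 → local maximum
  f''(1) = 100 > 0 → local minimum
  f''(5) = -36 < 0 → local maximum
  f''(6) = 50 > 0 → local minimum

Critical points: x = -4 (local maximum); x = 1 (local minimum); x = 5 (local maximum); x = 6 (local minimum)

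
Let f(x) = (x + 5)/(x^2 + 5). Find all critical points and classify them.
f'(x) = (x^2 - 2*x*(x + 5) + 5)/(x^2 + 5)^2

Solve f'(x) = 0:
  f'(x) = -(x^2 + 10*x - 5)/(x^2 + 5)^2; the denominator is positive wherever f is defined, so f'(x) = 0 ⇔ -x^2 - 10*x + 5 = 0.
  x^2 + 10*x - 5 = 0 has no rational roots; quadratic formula: x = (-10 ± √120)/2.
  ⇒ x = -sqrt(30) - 5 ≈ -10.4772, -5 + sqrt(30) ≈ 0.4772

f''(x) = 2*(4*x^2*(x + 5) - (3*x + 5)*(x^2 + 5))/(x^2 + 5)^3
Second-derivative test at each critical point:
  f''(-10.4772) = 0.0008 > 0 → local minimum
  f''(0.4772) = -0.4008 < 0 → local maximum

Critical points: x = -sqrt(30) - 5 ≈ -10.4772 (local minimum); x = -5 + sqrt(30) ≈ 0.4772 (local maximum)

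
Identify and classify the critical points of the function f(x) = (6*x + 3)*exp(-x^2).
f'(x) = 6*(-x*(2*x + 1) + 1)*exp(-x^2)

Solve f'(x) = 0:
  f'(x) = (-12*x^2 - 6*x + 6)·exp(-x^2) and exp(-x^2) > 0 for every x, so f'(x) = 0 ⇔ -12*x^2 - 6*x + 6 = 0.
  Factor: -12*x^2 - 6*x + 6 = -6*(x + 1)*(2*x - 1) = 0.
  ⇒ x = -1, 1/2

f''(x) = 6*(2*x^2*(2*x + 1) - 6*x - 1)*exp(-x^2)
Second-derivative test at each critical point:
  f''(-1) = 6.6218 > 0 → local minimum
  f''(1/2) = -14.0184 < 0 → local maximum

Critical points: x = -1 (local minimum); x = 1/2 (local maximum)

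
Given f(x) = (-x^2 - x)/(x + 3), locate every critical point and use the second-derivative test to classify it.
f'(x) = (-x^2 - 6*x - 3)/(x^2 + 6*x + 9)

Solve f'(x) = 0:
  f'(x) = -(x^2 + 6*x + 3)/(x + 3)^2; the denominator is positive wherever f is defined, so f'(x) = 0 ⇔ -x^2 - 6*x - 3 = 0.
  x^2 + 6*x + 3 = 0 has no rational roots; quadratic formula: x = (-6 ± √24)/2.
  ⇒ x = -3 - sqrt(6) ≈ -5.4495, -3 + sqrt(6) ≈ -0.5505

f''(x) = -12/(x^3 + 9*x^2 + 27*x + 27)
Second-derivative test at each critical point:
  f''(-5.4495) = 0.8165 > 0 → local minimum
  f''(-0.5505) = -0.8165 < 0 → local maximum

Critical points: x = -3 - sqrt(6) ≈ -5.4495 (local minimum); x = -3 + sqrt(6) ≈ -0.5505 (local maximum)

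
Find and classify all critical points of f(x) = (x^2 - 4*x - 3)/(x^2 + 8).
f'(x) = 2*(2*x^2 + 11*x - 16)/(x^4 + 16*x^2 + 64)

Solve f'(x) = 0:
  f'(x) = 2*(2*x^2 + 11*x - 16)/(x^2 + 8)^2; the denominator is positive wherever f is defined, so f'(x) = 0 ⇔ 4*x^2 + 22*x - 32 = 0.
  Factor: 4*x^2 + 22*x - 32 = 2*(2*x^2 + 11*x - 16); 2*x^2 + 11*x - 16 = 0 has no rational roots; quadratic formula: x = (-11 ± √249)/4.
  ⇒ x = -sqrt(249)/4 - 11/4 ≈ -6.6949, -11/4 + sqrt(249)/4 ≈ 1.1949

f''(x) = 2*(-4*x^3 - 33*x^2 + 96*x + 88)/(x^6 + 24*x^4 + 192*x^2 + 512)
Second-derivative test at each critical point:
  f''(-6.6949) = -0.0113 < 0 → local maximum
  f''(1.1949) = 0.3551 > 0 → local minimum

Critical points: x = -sqrt(249)/4 - 11/4 ≈ -6.6949 (local maximum); x = -11/4 + sqrt(249)/4 ≈ 1.1949 (local minimum)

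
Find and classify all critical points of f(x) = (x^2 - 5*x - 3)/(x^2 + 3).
f'(x) = (5*x^2 + 12*x - 15)/(x^4 + 6*x^2 + 9)

Solve f'(x) = 0:
  f'(x) = (5*x^2 + 12*x - 15)/(x^2 + 3)^2; the denominator is positive wherever f is defined, so f'(x) = 0 ⇔ 5*x^2 + 12*x - 15 = 0.
  5*x^2 + 12*x - 15 = 0 has no rational roots; quadratic formula: x = (-12 ± √444)/10.
  ⇒ x = -sqrt(111)/5 - 6/5 ≈ -3.3071, -6/5 + sqrt(111)/5 ≈ 0.9071

f''(x) = 2*(-5*x^3 - 18*x^2 + 45*x + 18)/(x^6 + 9*x^4 + 27*x^2 + 27)
Second-derivative test at each critical point:
  f''(-3.3071) = -0.1085 < 0 → local maximum
  f''(0.9071) = 1.4418 > 0 → local minimum

Critical points: x = -sqrt(111)/5 - 6/5 ≈ -3.3071 (local maximum); x = -6/5 + sqrt(111)/5 ≈ 0.9071 (local minimum)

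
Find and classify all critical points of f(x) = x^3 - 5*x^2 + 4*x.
f'(x) = 3*x^2 - 10*x + 4

Solve f'(x) = 0:
  3*x^2 - 10*x + 4 = 0 has no rational roots; quadratic formula: x = (10 ± √52)/6.
  ⇒ x = 5/3 - sqrt(13)/3 ≈ 0.4648, sqrt(13)/3 + 5/3 ≈ 2.8685

f''(x) = 6*x - 10
Second-derivative test at each critical point:
  f''(0.4648) = -7.2111 < 0 → local maximum
  f''(2.8685) = 7.2111 > 0 → local minimum

Critical points: x = 5/3 - sqrt(13)/3 ≈ 0.4648 (local maximum); x = sqrt(13)/3 + 5/3 ≈ 2.8685 (local minimum)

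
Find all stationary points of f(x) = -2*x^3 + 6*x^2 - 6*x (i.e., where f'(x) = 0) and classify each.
f'(x) = -6*x^2 + 12*x - 6

Solve f'(x) = 0:
  Factor: -6*x^2 + 12*x - 6 = -6*(x - 1)^2 = 0.
  ⇒ x = 1

f''(x) = 12 - 12*x
Second-derivative test at each critical point:
  f''(1) = 0, so the second-derivative test is inconclusive; use the first-derivative test: f'(3/4) = -0.3750, f'(5/4) = -0.3750 — f' is negative on both sides (no sign change) → neither a local maximum nor a local minimum

Critical points: x = 1 (neither)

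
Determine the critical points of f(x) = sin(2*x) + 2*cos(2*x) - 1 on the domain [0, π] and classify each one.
f'(x) = -4*sin(2*x) + 2*cos(2*x)

Solve f'(x) = 0 on [0, π]:
  f'(x) = 0 ⇔ cos(2*x) = 2*sin(2*x) ⇔ tan(2*x) = 1/2, i.e. 2*x = arctan(1/2) + nπ; keep the solutions lying in [0, π].
  ⇒ x = atan(1/2)/2 ≈ 0.2318, atan(1/2)/2 + pi/2 ≈ 1.8026

f''(x) = -4*sin(2*x) - 8*cos(2*x)
Second-derivative test at each critical point:
  f''(0.2318) = -8.9443 < 0 → local maximum
  f''(1.8026) = 8.9443 > 0 → local minimum

Critical points: x = atan(1/2)/2 ≈ 0.2318 (local maximum); x = atan(1/2)/2 + pi/2 ≈ 1.8026 (local minimum)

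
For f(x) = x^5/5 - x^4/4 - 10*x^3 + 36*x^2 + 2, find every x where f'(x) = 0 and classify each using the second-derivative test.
f'(x) = x*(x^3 - x^2 - 30*x + 72)

Solve f'(x) = 0:
  Factor: x^4 - x^3 - 30*x^2 + 72*x = x*(x - 4)*(x - 3)*(x + 6) = 0.
  ⇒ x = -6, 0, 3, 4

f''(x) = 4*x^3 - 3*x^2 - 60*x + 72
Second-derivative test at each critical point:
  f''(-6) = -540 < 0 → local maximum
  f''(0) = 72 > 0 → local minimum
  f''(3) = -27 < 0 → local maximum
  f''(4) = 40 > 0 → local minimum

Critical points: x = -6 (local maximum); x = 0 (local minimum); x = 3 (local maximum); x = 4 (local minimum)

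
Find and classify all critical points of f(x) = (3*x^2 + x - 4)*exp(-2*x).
f'(x) = (-6*x^2 + 4*x + 9)*exp(-2*x)

Solve f'(x) = 0:
  f'(x) = (-6*x^2 + 4*x + 9)·exp(-2*x) and exp(-2*x) > 0 for every x, so f'(x) = 0 ⇔ -6*x^2 + 4*x + 9 = 0.
  6*x^2 - 4*x - 9 = 0 has no rational roots; quadratic formula: x = (4 ± √232)/12.
  ⇒ x = 1/3 - sqrt(58)/6 ≈ -0.9360, 1/3 + sqrt(58)/6 ≈ 1.6026

f''(x) = 2*(6*x^2 - 10*x - 7)*exp(-2*x)
Second-derivative test at each critical point:
  f''(-0.9360) = 99.0171 > 0 → local minimum
  f''(1.6026) = -0.6176 < 0 → local maximum

Critical points: x = 1/3 - sqrt(58)/6 ≈ -0.9360 (local minimum); x = 1/3 + sqrt(58)/6 ≈ 1.6026 (local maximum)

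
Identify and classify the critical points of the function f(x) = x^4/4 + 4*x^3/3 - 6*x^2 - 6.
f'(x) = x*(x^2 + 4*x - 12)

Solve f'(x) = 0:
  Factor: x^3 + 4*x^2 - 12*x = x*(x - 2)*(x + 6) = 0.
  ⇒ x = -6, 0, 2

f''(x) = 3*x^2 + 8*x - 12
Second-derivative test at each critical point:
  f''(-6) = 48 > 0 → local minimum
  f''(0) = -12 < 0 → local maximum
  f''(2) = 16 > 0 → local minimum

Critical points: x = -6 (local minimum); x = 0 (local maximum); x = 2 (local minimum)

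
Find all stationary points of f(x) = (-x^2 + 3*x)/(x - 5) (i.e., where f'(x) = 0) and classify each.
f'(x) = (-x^2 + 10*x - 15)/(x^2 - 10*x + 25)

Solve f'(x) = 0:
  f'(x) = -(x^2 - 10*x + 15)/(x - 5)^2; the denominator is positive wherever f is defined, so f'(x) = 0 ⇔ -x^2 + 10*x - 15 = 0.
  x^2 - 10*x + 15 = 0 has no rational roots; quadratic formula: x = (10 ± √40)/2.
  ⇒ x = 5 - sqrt(10) ≈ 1.8377, sqrt(10) + 5 ≈ 8.1623

f''(x) = -20/(x^3 - 15*x^2 + 75*x - 125)
Second-derivative test at each critical point:
  f''(1.8377) = 0.6325 > 0 → local minimum
  f''(8.1623) = -0.6325 < 0 → local maximum

Critical points: x = 5 - sqrt(10) ≈ 1.8377 (local minimum); x = sqrt(10) + 5 ≈ 8.1623 (local maximum)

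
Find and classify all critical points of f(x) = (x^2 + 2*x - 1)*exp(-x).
f'(x) = (3 - x^2)*exp(-x)

Solve f'(x) = 0:
  f'(x) = (3 - x^2)·exp(-x) and exp(-x) > 0 for every x, so f'(x) = 0 ⇔ 3 - x^2 = 0.
  x^2 - 3 = 0 has no rational roots; quadratic formula: x = (0 ± √12)/2.
  ⇒ x = -sqrt(3) ≈ -1.7321, sqrt(3) ≈ 1.7321

f''(x) = (x^2 - 2*x - 3)*exp(-x)
Second-derivative test at each critical point:
  f''(-1.7321) = 19.5799 > 0 → local minimum
  f''(1.7321) = -0.6129 < 0 → local maximum

Critical points: x = -sqrt(3) ≈ -1.7321 (local minimum); x = sqrt(3) ≈ 1.7321 (local maximum)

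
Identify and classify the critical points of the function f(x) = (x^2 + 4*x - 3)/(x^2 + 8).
f'(x) = 2*(-2*x^2 + 11*x + 16)/(x^4 + 16*x^2 + 64)

Solve f'(x) = 0:
  f'(x) = -2*(2*x^2 - 11*x - 16)/(x^2 + 8)^2; the denominator is positive wherever f is defined, so f'(x) = 0 ⇔ -4*x^2 + 22*x + 32 = 0.
  Factor: -4*x^2 + 22*x + 32 = -2*(2*x^2 - 11*x - 16); 2*x^2 - 11*x - 16 = 0 has no rational roots; quadratic formula: x = (11 ± √249)/4.
  ⇒ x = 11/4 - sqrt(249)/4 ≈ -1.1949, 11/4 + sqrt(249)/4 ≈ 6.6949

f''(x) = 2*(4*x^3 - 33*x^2 - 96*x + 88)/(x^6 + 24*x^4 + 192*x^2 + 512)
Second-derivative test at each critical point:
  f''(-1.1949) = 0.3551 > 0 → local minimum
  f''(6.6949) = -0.0113 < 0 → local maximum

Critical points: x = 11/4 - sqrt(249)/4 ≈ -1.1949 (local minimum); x = 11/4 + sqrt(249)/4 ≈ 6.6949 (local maximum)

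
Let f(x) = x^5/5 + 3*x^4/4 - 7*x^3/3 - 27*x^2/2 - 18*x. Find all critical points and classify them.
f'(x) = x^4 + 3*x^3 - 7*x^2 - 27*x - 18

Solve f'(x) = 0:
  Factor: x^4 + 3*x^3 - 7*x^2 - 27*x - 18 = (x - 3)*(x + 1)*(x + 2)*(x + 3) = 0.
  ⇒ x = -3, -2, -1, 3

f''(x) = 4*x^3 + 9*x^2 - 14*x - 27
Second-derivative test at each critical point:
  f''(-3) = -12 < 0 → local maximum
  f''(-2) = 5 > 0 → local minimum
  f''(-1) = -8 < 0 → local maximum
  f''(3) = 120 > 0 → local minimum

Critical points: x = -3 (local maximum); x = -2 (local minimum); x = -1 (local maximum); x = 3 (local minimum)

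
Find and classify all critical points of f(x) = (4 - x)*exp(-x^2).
f'(x) = (2*x*(x - 4) - 1)*exp(-x^2)

Solve f'(x) = 0:
  f'(x) = (2*x^2 - 8*x - 1)·exp(-x^2) and exp(-x^2) > 0 for every x, so f'(x) = 0 ⇔ 2*x^2 - 8*x - 1 = 0.
  2*x^2 - 8*x - 1 = 0 has no rational roots; quadratic formula: x = (8 ± √72)/4.
  ⇒ x = 2 - 3*sqrt(2)/2 ≈ -0.1213, 2 + 3*sqrt(2)/2 ≈ 4.1213

f''(x) = 2*(2*x^2*(4 - x) + 3*x - 4)*exp(-x^2)
Second-derivative test at each critical point:
  f''(-0.1213) = -8.3613 < 0 → local maximum
  f''(4.1213) = 3.565e-07 > 0 → local minimum

Critical points: x = 2 - 3*sqrt(2)/2 ≈ -0.1213 (local maximum); x = 2 + 3*sqrt(2)/2 ≈ 4.1213 (local minimum)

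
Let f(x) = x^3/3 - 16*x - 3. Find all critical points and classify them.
f'(x) = x^2 - 16

Solve f'(x) = 0:
  Factor: x^2 - 16 = (x - 4)*(x + 4) = 0.
  ⇒ x = -4, 4

f''(x) = 2*x
Second-derivative test at each critical point:
  f''(-4) = -8 < 0 → local maximum
  f''(4) = 8 > 0 → local minimum

Critical points: x = -4 (local maximum); x = 4 (local minimum)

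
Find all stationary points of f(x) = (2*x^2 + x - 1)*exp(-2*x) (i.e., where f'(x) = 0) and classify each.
f'(x) = (-4*x^2 + 2*x + 3)*exp(-2*x)

Solve f'(x) = 0:
  f'(x) = (-4*x^2 + 2*x + 3)·exp(-2*x) and exp(-2*x) > 0 for every x, so f'(x) = 0 ⇔ -4*x^2 + 2*x + 3 = 0.
  4*x^2 - 2*x - 3 = 0 has no rational roots; quadratic formula: x = (2 ± √52)/8.
  ⇒ x = 1/4 - sqrt(13)/4 ≈ -0.6514, 1/4 + sqrt(13)/4 ≈ 1.1514

f''(x) = 4*(2*x^2 - 3*x - 1)*exp(-2*x)
Second-derivative test at each critical point:
  f''(-0.6514) = 26.5332 > 0 → local minimum
  f''(1.1514) = -0.7210 < 0 → local maximum

Critical points: x = 1/4 - sqrt(13)/4 ≈ -0.6514 (local minimum); x = 1/4 + sqrt(13)/4 ≈ 1.1514 (local maximum)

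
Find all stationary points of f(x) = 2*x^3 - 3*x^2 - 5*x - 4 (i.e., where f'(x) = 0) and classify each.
f'(x) = 6*x^2 - 6*x - 5

Solve f'(x) = 0:
  6*x^2 - 6*x - 5 = 0 has no rational roots; quadratic formula: x = (6 ± √156)/12.
  ⇒ x = 1/2 - sqrt(39)/6 ≈ -0.5408, 1/2 + sqrt(39)/6 ≈ 1.5408

f''(x) = 12*x - 6
Second-derivative test at each critical point:
  f''(-0.5408) = -12.4900 < 0 → local maximum
  f''(1.5408) = 12.4900 > 0 → local minimum

Critical points: x = 1/2 - sqrt(39)/6 ≈ -0.5408 (local maximum); x = 1/2 + sqrt(39)/6 ≈ 1.5408 (local minimum)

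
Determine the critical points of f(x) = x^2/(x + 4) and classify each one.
f'(x) = x*(x + 8)/(x^2 + 8*x + 16)

Solve f'(x) = 0:
  f'(x) = x*(x + 8)/(x + 4)^2; the denominator is positive wherever f is defined, so f'(x) = 0 ⇔ x^2 + 8*x = 0.
  Factor: x^2 + 8*x = x*(x + 8) = 0.
  ⇒ x = -8, 0

f''(x) = 32/(x^3 + 12*x^2 + 48*x + 64)
Second-derivative test at each critical point:
  f''(-8) = -1/2 < 0 → local maximum
  f''(0) = 1/2 > 0 → local minimum

Critical points: x = -8 (local maximum); x = 0 (local minimum)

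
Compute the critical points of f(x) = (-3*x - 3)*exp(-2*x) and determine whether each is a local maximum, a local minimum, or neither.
f'(x) = 3*(2*x + 1)*exp(-2*x)

Solve f'(x) = 0:
  f'(x) = (6*x + 3)·exp(-2*x) and exp(-2*x) > 0 for every x, so f'(x) = 0 ⇔ 6*x + 3 = 0.
  Factor: 6*x + 3 = 3*(2*x + 1) = 0.
  ⇒ x = -1/2

f''(x) = -12*x*exp(-2*x)
Second-derivative test at each critical point:
  f''(-1/2) = 16.3097 > 0 → local minimum

Critical points: x = -1/2 (local minimum)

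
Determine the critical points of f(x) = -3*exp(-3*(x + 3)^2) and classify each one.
f'(x) = 18*(x + 3)*exp(-3*(x + 3)^2)

Solve f'(x) = 0:
  f'(x) = (18*x + 54)·exp(-3*(x + 3)^2) and exp(-3*(x + 3)^2) > 0 for every x, so f'(x) = 0 ⇔ 18*x + 54 = 0.
  Factor: 18*x + 54 = 18*(x + 3) = 0.
  ⇒ x = -3

f''(x) = 18*(1 - 6*(x + 3)^2)*exp(-3*(x + 3)^2)
Second-derivative test at each critical point:
  f''(-3) = 18 > 0 → local minimum

Critical points: x = -3 (local minimum)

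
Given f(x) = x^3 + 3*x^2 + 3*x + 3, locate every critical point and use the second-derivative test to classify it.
f'(x) = 3*x^2 + 6*x + 3

Solve f'(x) = 0:
  Factor: 3*x^2 + 6*x + 3 = 3*(x + 1)^2 = 0.
  ⇒ x = -1

f''(x) = 6*x + 6
Second-derivative test at each critical point:
  f''(-1) = 0, so the second-derivative test is inconclusive; use the first-derivative test: f'(-5/4) = 0.1875, f'(-3/4) = 0.1875 — f' is positive on both sides (no sign change) → neither a local maximum nor a local minimum

Critical points: x = -1 (neither)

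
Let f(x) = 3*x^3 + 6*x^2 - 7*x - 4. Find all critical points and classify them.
f'(x) = 9*x^2 + 12*x - 7

Solve f'(x) = 0:
  9*x^2 + 12*x - 7 = 0 has no rational roots; quadratic formula: x = (-12 ± √396)/18.
  ⇒ x = -sqrt(11)/3 - 2/3 ≈ -1.7722, -2/3 + sqrt(11)/3 ≈ 0.4389

f''(x) = 18*x + 12
Second-derivative test at each critical point:
  f''(-1.7722) = -19.8997 < 0 → local maximum
  f''(0.4389) = 19.8997 > 0 → local minimum

Critical points: x = -sqrt(11)/3 - 2/3 ≈ -1.7722 (local maximum); x = -2/3 + sqrt(11)/3 ≈ 0.4389 (local minimum)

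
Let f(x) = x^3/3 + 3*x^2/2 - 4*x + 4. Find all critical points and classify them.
f'(x) = x^2 + 3*x - 4

Solve f'(x) = 0:
  Factor: x^2 + 3*x - 4 = (x - 1)*(x + 4) = 0.
  ⇒ x = -4, 1

f''(x) = 2*x + 3
Second-derivative test at each critical point:
  f''(-4) = -5 < 0 → local maximum
  f''(1) = 5 > 0 → local minimum

Critical points: x = -4 (local maximum); x = 1 (local minimum)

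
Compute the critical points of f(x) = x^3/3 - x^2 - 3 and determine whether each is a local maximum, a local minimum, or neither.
f'(x) = x*(x - 2)

Solve f'(x) = 0:
  Factor: x^2 - 2*x = x*(x - 2) = 0.
  ⇒ x = 0, 2

f''(x) = 2*x - 2
Second-derivative test at each critical point:
  f''(0) = -2 < 0 → local maximum
  f''(2) = 2 > 0 → local minimum

Critical points: x = 0 (local maximum); x = 2 (local minimum)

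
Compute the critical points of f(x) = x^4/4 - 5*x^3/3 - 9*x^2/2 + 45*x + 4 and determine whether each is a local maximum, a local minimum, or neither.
f'(x) = x^3 - 5*x^2 - 9*x + 45

Solve f'(x) = 0:
  Factor: x^3 - 5*x^2 - 9*x + 45 = (x - 5)*(x - 3)*(x + 3) = 0.
  ⇒ x = -3, 3, 5

f''(x) = 3*x^2 - 10*x - 9
Second-derivative test at each critical point:
  f''(-3) = 48 > 0 → local minimum
  f''(3) = -12 < 0 → local maximum
  f''(5) = 16 > 0 → local minimum

Critical points: x = -3 (local minimum); x = 3 (local maximum); x = 5 (local minimum)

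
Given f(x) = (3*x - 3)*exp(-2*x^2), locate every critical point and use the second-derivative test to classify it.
f'(x) = 3*(-4*x*(x - 1) + 1)*exp(-2*x^2)

Solve f'(x) = 0:
  f'(x) = (-12*x^2 + 12*x + 3)·exp(-2*x^2) and exp(-2*x^2) > 0 for every x, so f'(x) = 0 ⇔ -12*x^2 + 12*x + 3 = 0.
  Factor: -12*x^2 + 12*x + 3 = -3*(4*x^2 - 4*x - 1); 4*x^2 - 4*x - 1 = 0 has no rational roots; quadratic formula: x = (4 ± √32)/8.
  ⇒ x = 1/2 - sqrt(2)/2 ≈ -0.2071, 1/2 + sqrt(2)/2 ≈ 1.2071

f''(x) = 12*(4*x^2*(x - 1) - 3*x + 1)*exp(-2*x^2)
Second-derivative test at each critical point:
  f''(-0.2071) = 15.5754 > 0 → local minimum
  f''(1.2071) = -0.9206 < 0 → local maximum

Critical points: x = 1/2 - sqrt(2)/2 ≈ -0.2071 (local minimum); x = 1/2 + sqrt(2)/2 ≈ 1.2071 (local maximum)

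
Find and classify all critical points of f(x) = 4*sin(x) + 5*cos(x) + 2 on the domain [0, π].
f'(x) = -5*sin(x) + 4*cos(x)

Solve f'(x) = 0 on [0, π]:
  f'(x) = 0 ⇔ 4*cos(x) = 5*sin(x) ⇔ tan(x) = 4/5, i.e. x = arctan(4/5) + nπ; keep the solutions lying in [0, π].
  ⇒ x = atan(4/5) ≈ 0.6747

f''(x) = -4*sin(x) - 5*cos(x)
Second-derivative test at each critical point:
  f''(0.6747) = -6.4031 < 0 → local maximum

Critical points: x = atan(4/5) ≈ 0.6747 (local maximum)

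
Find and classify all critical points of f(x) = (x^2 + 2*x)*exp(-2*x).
f'(x) = 2*(-x^2 - x + 1)*exp(-2*x)

Solve f'(x) = 0:
  f'(x) = (-2*x^2 - 2*x + 2)·exp(-2*x) and exp(-2*x) > 0 for every x, so f'(x) = 0 ⇔ -2*x^2 - 2*x + 2 = 0.
  Factor: -2*x^2 - 2*x + 2 = -2*(x^2 + x - 1); x^2 + x - 1 = 0 has no rational roots; quadratic formula: x = (-1 ± √5)/2.
  ⇒ x = -sqrt(5)/2 - 1/2 ≈ -1.6180, -1/2 + sqrt(5)/2 ≈ 0.6180

f''(x) = 2*(2*x^2 - 3)*exp(-2*x)
Second-derivative test at each critical point:
  f''(-1.6180) = 113.7422 > 0 → local minimum
  f''(0.6180) = -1.2993 < 0 → local maximum

Critical points: x = -sqrt(5)/2 - 1/2 ≈ -1.6180 (local minimum); x = -1/2 + sqrt(5)/2 ≈ 0.6180 (local maximum)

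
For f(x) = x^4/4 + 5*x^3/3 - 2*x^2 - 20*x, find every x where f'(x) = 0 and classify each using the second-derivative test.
f'(x) = x^3 + 5*x^2 - 4*x - 20

Solve f'(x) = 0:
  Factor: x^3 + 5*x^2 - 4*x - 20 = (x - 2)*(x + 2)*(x + 5) = 0.
  ⇒ x = -5, -2, 2

f''(x) = 3*x^2 + 10*x - 4
Second-derivative test at each critical point:
  f''(-5) = 21 > 0 → local minimum
  f''(-2) = -12 < 0 → local maximum
  f''(2) = 28 > 0 → local minimum

Critical points: x = -5 (local minimum); x = -2 (local maximum); x = 2 (local minimum)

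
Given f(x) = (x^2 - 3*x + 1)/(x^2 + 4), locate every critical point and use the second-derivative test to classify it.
f'(x) = 3*(x^2 + 2*x - 4)/(x^4 + 8*x^2 + 16)

Solve f'(x) = 0:
  f'(x) = 3*(x^2 + 2*x - 4)/(x^2 + 4)^2; the denominator is positive wherever f is defined, so f'(x) = 0 ⇔ 3*x^2 + 6*x - 12 = 0.
  Factor: 3*x^2 + 6*x - 12 = 3*(x^2 + 2*x - 4); x^2 + 2*x - 4 = 0 has no rational roots; quadratic formula: x = (-2 ± √20)/2.
  ⇒ x = -sqrt(5) - 1 ≈ -3.2361, -1 + sqrt(5) ≈ 1.2361

f''(x) = 6*(-x^3 - 3*x^2 + 12*x + 4)/(x^6 + 12*x^4 + 48*x^2 + 64)
Second-derivative test at each critical point:
  f''(-3.2361) = -0.0641 < 0 → local maximum
  f''(1.2361) = 0.4391 > 0 → local minimum

Critical points: x = -sqrt(5) - 1 ≈ -3.2361 (local maximum); x = -1 + sqrt(5) ≈ 1.2361 (local minimum)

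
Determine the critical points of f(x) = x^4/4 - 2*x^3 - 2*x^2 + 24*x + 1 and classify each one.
f'(x) = x^3 - 6*x^2 - 4*x + 24

Solve f'(x) = 0:
  Factor: x^3 - 6*x^2 - 4*x + 24 = (x - 6)*(x - 2)*(x + 2) = 0.
  ⇒ x = -2, 2, 6

f''(x) = 3*x^2 - 12*x - 4
Second-derivative test at each critical point:
  f''(-2) = 32 > 0 → local minimum
  f''(2) = -16 < 0 → local maximum
  f''(6) = 32 > 0 → local minimum

Critical points: x = -2 (local minimum); x = 2 (local maximum); x = 6 (local minimum)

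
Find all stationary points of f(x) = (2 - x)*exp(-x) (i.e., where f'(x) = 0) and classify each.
f'(x) = (x - 3)*exp(-x)

Solve f'(x) = 0:
  f'(x) = (x - 3)·exp(-x) and exp(-x) > 0 for every x, so f'(x) = 0 ⇔ x - 3 = 0.
  x - 3 = 0.
  ⇒ x = 3

f''(x) = (4 - x)*exp(-x)
Second-derivative test at each critical point:
  f''(3) = 0.0498 > 0 → local minimum

Critical points: x = 3 (local minimum)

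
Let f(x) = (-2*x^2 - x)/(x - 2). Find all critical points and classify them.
f'(x) = 2*(-x^2 + 4*x + 1)/(x^2 - 4*x + 4)

Solve f'(x) = 0:
  f'(x) = -2*(x^2 - 4*x - 1)/(x - 2)^2; the denominator is positive wherever f is defined, so f'(x) = 0 ⇔ -2*x^2 + 8*x + 2 = 0.
  Factor: -2*x^2 + 8*x + 2 = -2*(x^2 - 4*x - 1); x^2 - 4*x - 1 = 0 has no rational roots; quadratic formula: x = (4 ± √20)/2.
  ⇒ x = 2 - sqrt(5) ≈ -0.2361, 2 + sqrt(5) ≈ 4.2361

f''(x) = -20/(x^3 - 6*x^2 + 12*x - 8)
Second-derivative test at each critical point:
  f''(-0.2361) = 1.7889 > 0 → local minimum
  f''(4.2361) = -1.7889 < 0 → local maximum

Critical points: x = 2 - sqrt(5) ≈ -0.2361 (local minimum); x = 2 + sqrt(5) ≈ 4.2361 (local maximum)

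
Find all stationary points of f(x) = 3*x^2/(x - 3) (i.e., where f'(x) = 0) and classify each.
f'(x) = 3*x*(x - 6)/(x^2 - 6*x + 9)

Solve f'(x) = 0:
  f'(x) = 3*x*(x - 6)/(x - 3)^2; the denominator is positive wherever f is defined, so f'(x) = 0 ⇔ 3*x^2 - 18*x = 0.
  Factor: 3*x^2 - 18*x = 3*x*(x - 6) = 0.
  ⇒ x = 0, 6

f''(x) = 54/(x^3 - 9*x^2 + 27*x - 27)
Second-derivative test at each critical point:
  f''(0) = -2 < 0 → local maximum
  f''(6) = 2 > 0 → local minimum

Critical points: x = 0 (local maximum); x = 6 (local minimum)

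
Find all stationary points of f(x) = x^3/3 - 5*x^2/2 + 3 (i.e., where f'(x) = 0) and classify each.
f'(x) = x*(x - 5)

Solve f'(x) = 0:
  Factor: x^2 - 5*x = x*(x - 5) = 0.
  ⇒ x = 0, 5

f''(x) = 2*x - 5
Second-derivative test at each critical point:
  f''(0) = -5 < 0 → local maximum
  f''(5) = 5 > 0 → local minimum

Critical points: x = 0 (local maximum); x = 5 (local minimum)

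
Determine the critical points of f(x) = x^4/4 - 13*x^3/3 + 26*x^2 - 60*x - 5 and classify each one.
f'(x) = x^3 - 13*x^2 + 52*x - 60

Solve f'(x) = 0:
  Factor: x^3 - 13*x^2 + 52*x - 60 = (x - 6)*(x - 5)*(x - 2) = 0.
  ⇒ x = 2, 5, 6

f''(x) = 3*x^2 - 26*x + 52
Second-derivative test at each critical point:
  f''(2) = 12 > 0 → local minimum
  f''(5) = -3 < 0 → local maximum
  f''(6) = 4 > 0 → local minimum

Critical points: x = 2 (local minimum); x = 5 (local maximum); x = 6 (local minimum)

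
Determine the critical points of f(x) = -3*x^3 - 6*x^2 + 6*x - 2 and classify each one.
f'(x) = -9*x^2 - 12*x + 6

Solve f'(x) = 0:
  Factor: -9*x^2 - 12*x + 6 = -3*(3*x^2 + 4*x - 2); 3*x^2 + 4*x - 2 = 0 has no rational roots; quadratic formula: x = (-4 ± √40)/6.
  ⇒ x = -sqrt(10)/3 - 2/3 ≈ -1.7208, -2/3 + sqrt(10)/3 ≈ 0.3874

f''(x) = -18*x - 12
Second-derivative test at each critical point:
  f''(-1.7208) = 18.9737 > 0 → local minimum
  f''(0.3874) = -18.9737 < 0 → local maximum

Critical points: x = -sqrt(10)/3 - 2/3 ≈ -1.7208 (local minimum); x = -2/3 + sqrt(10)/3 ≈ 0.3874 (local maximum)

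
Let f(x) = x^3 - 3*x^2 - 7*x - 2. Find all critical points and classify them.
f'(x) = 3*x^2 - 6*x - 7

Solve f'(x) = 0:
  3*x^2 - 6*x - 7 = 0 has no rational roots; quadratic formula: x = (6 ± √120)/6.
  ⇒ x = 1 - sqrt(30)/3 ≈ -0.8257, 1 + sqrt(30)/3 ≈ 2.8257

f''(x) = 6*x - 6
Second-derivative test at each critical point:
  f''(-0.8257) = -10.9545 < 0 → local maximum
  f''(2.8257) = 10.9545 > 0 → local minimum

Critical points: x = 1 - sqrt(30)/3 ≈ -0.8257 (local maximum); x = 1 + sqrt(30)/3 ≈ 2.8257 (local minimum)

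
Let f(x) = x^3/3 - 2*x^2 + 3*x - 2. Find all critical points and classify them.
f'(x) = x^2 - 4*x + 3

Solve f'(x) = 0:
  Factor: x^2 - 4*x + 3 = (x - 3)*(x - 1) = 0.
  ⇒ x = 1, 3

f''(x) = 2*x - 4
Second-derivative test at each critical point:
  f''(1) = -2 < 0 → local maximum
  f''(3) = 2 > 0 → local minimum

Critical points: x = 1 (local maximum); x = 3 (local minimum)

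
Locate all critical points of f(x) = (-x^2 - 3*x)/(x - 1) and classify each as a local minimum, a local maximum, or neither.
f'(x) = (-x^2 + 2*x + 3)/(x^2 - 2*x + 1)

Solve f'(x) = 0:
  f'(x) = -(x - 3)*(x + 1)/(x - 1)^2; the denominator is positive wherever f is defined, so f'(x) = 0 ⇔ -x^2 + 2*x + 3 = 0.
  Factor: -x^2 + 2*x + 3 = -(x - 3)*(x + 1) = 0.
  ⇒ x = -1, 3

f''(x) = -8/(x^3 - 3*x^2 + 3*x - 1)
Second-derivative test at each critical point:
  f''(-1) = 1 > 0 → local minimum
  f''(3) = -1 < 0 → local maximum

Critical points: x = -1 (local minimum); x = 3 (local maximum)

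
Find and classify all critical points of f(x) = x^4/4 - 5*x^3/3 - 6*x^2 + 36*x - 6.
f'(x) = x^3 - 5*x^2 - 12*x + 36

Solve f'(x) = 0:
  Factor: x^3 - 5*x^2 - 12*x + 36 = (x - 6)*(x - 2)*(x + 3) = 0.
  ⇒ x = -3, 2, 6

f''(x) = 3*x^2 - 10*x - 12
Second-derivative test at each critical point:
  f''(-3) = 45 > 0 → local minimum
  f''(2) = -20 < 0 → local maximum
  f''(6) = 36 > 0 → local minimum

Critical points: x = -3 (local minimum); x = 2 (local maximum); x = 6 (local minimum)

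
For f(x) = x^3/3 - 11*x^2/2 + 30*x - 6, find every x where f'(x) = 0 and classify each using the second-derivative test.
f'(x) = x^2 - 11*x + 30

Solve f'(x) = 0:
  Factor: x^2 - 11*x + 30 = (x - 6)*(x - 5) = 0.
  ⇒ x = 5, 6

f''(x) = 2*x - 11
Second-derivative test at each critical point:
  f''(5) = -1 < 0 → local maximum
  f''(6) = 1 > 0 → local minimum

Critical points: x = 5 (local maximum); x = 6 (local minimum)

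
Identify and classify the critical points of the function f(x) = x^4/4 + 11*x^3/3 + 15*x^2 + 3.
f'(x) = x*(x^2 + 11*x + 30)

Solve f'(x) = 0:
  Factor: x^3 + 11*x^2 + 30*x = x*(x + 5)*(x + 6) = 0.
  ⇒ x = -6, -5, 0

f''(x) = 3*x^2 + 22*x + 30
Second-derivative test at each critical point:
  f''(-6) = 6 > 0 → local minimum
  f''(-5) = -5 < 0 → local maximum
  f''(0) = 30 > 0 → local minimum

Critical points: x = -6 (local minimum); x = -5 (local maximum); x = 0 (local minimum)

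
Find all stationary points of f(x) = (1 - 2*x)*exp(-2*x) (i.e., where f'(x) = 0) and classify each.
f'(x) = 4*(x - 1)*exp(-2*x)

Solve f'(x) = 0:
  f'(x) = (4*x - 4)·exp(-2*x) and exp(-2*x) > 0 for every x, so f'(x) = 0 ⇔ 4*x - 4 = 0.
  Factor: 4*x - 4 = 4*(x - 1) = 0.
  ⇒ x = 1

f''(x) = 4*(3 - 2*x)*exp(-2*x)
Second-derivative test at each critical point:
  f''(1) = 0.5413 > 0 → local minimum

Critical points: x = 1 (local minimum)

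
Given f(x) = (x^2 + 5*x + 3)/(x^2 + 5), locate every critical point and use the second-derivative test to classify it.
f'(x) = (-5*x^2 + 4*x + 25)/(x^4 + 10*x^2 + 25)

Solve f'(x) = 0:
  f'(x) = -(5*x^2 - 4*x - 25)/(x^2 + 5)^2; the denominator is positive wherever f is defined, so f'(x) = 0 ⇔ -5*x^2 + 4*x + 25 = 0.
  5*x^2 - 4*x - 25 = 0 has no rational roots; quadratic formula: x = (4 ± √516)/10.
  ⇒ x = 2/5 - sqrt(129)/5 ≈ -1.8716, 2/5 + sqrt(129)/5 ≈ 2.6716

f''(x) = 2*(5*x^3 - 6*x^2 - 75*x + 10)/(x^6 + 15*x^4 + 75*x^2 + 125)
Second-derivative test at each critical point:
  f''(-1.8716) = 0.3142 > 0 → local minimum
  f''(2.6716) = -0.1542 < 0 → local maximum

Critical points: x = 2/5 - sqrt(129)/5 ≈ -1.8716 (local minimum); x = 2/5 + sqrt(129)/5 ≈ 2.6716 (local maximum)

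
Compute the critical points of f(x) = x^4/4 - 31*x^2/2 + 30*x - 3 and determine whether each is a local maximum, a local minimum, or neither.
f'(x) = x^3 - 31*x + 30

Solve f'(x) = 0:
  Factor: x^3 - 31*x + 30 = (x - 5)*(x - 1)*(x + 6) = 0.
  ⇒ x = -6, 1, 5

f''(x) = 3*x^2 - 31
Second-derivative test at each critical point:
  f''(-6) = 77 > 0 → local minimum
  f''(1) = -28 < 0 → local maximum
  f''(5) = 44 > 0 → local minimum

Critical points: x = -6 (local minimum); x = 1 (local maximum); x = 5 (local minimum)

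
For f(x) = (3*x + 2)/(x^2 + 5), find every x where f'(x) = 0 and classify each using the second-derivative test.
f'(x) = (-3*x^2 - 4*x + 15)/(x^4 + 10*x^2 + 25)

Solve f'(x) = 0:
  f'(x) = -(x + 3)*(3*x - 5)/(x^2 + 5)^2; the denominator is positive wherever f is defined, so f'(x) = 0 ⇔ -3*x^2 - 4*x + 15 = 0.
  Factor: -3*x^2 - 4*x + 15 = -(x + 3)*(3*x - 5) = 0.
  ⇒ x = -3, 5/3

f''(x) = 2*(4*x^2*(3*x + 2) - (9*x + 2)*(x^2 + 5))/(x^2 + 5)^3
Second-derivative test at each critical point:
  f''(-3) = 1/14 > 0 → local minimum
  f''(5/3) = -81/350 < 0 → local maximum

Critical points: x = -3 (local minimum); x = 5/3 (local maximum)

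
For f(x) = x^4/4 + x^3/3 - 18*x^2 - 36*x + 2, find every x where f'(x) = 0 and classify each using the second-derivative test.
f'(x) = x^3 + x^2 - 36*x - 36

Solve f'(x) = 0:
  Factor: x^3 + x^2 - 36*x - 36 = (x - 6)*(x + 1)*(x + 6) = 0.
  ⇒ x = -6, -1, 6

f''(x) = 3*x^2 + 2*x - 36
Second-derivative test at each critical point:
  f''(-6) = 60 > 0 → local minimum
  f''(-1) = -35 < 0 → local maximum
  f''(6) = 84 > 0 → local minimum

Critical points: x = -6 (local minimum); x = -1 (local maximum); x = 6 (local minimum)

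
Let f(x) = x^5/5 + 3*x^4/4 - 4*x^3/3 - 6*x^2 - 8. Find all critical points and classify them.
f'(x) = x*(x^3 + 3*x^2 - 4*x - 12)

Solve f'(x) = 0:
  Factor: x^4 + 3*x^3 - 4*x^2 - 12*x = x*(x - 2)*(x + 2)*(x + 3) = 0.
  ⇒ x = -3, -2, 0, 2

f''(x) = 4*x^3 + 9*x^2 - 8*x - 12
Second-derivative test at each critical point:
  f''(-3) = -15 < 0 → local maximum
  f''(-2) = 8 > 0 → local minimum
  f''(0) = -12 < 0 → local maximum
  f''(2) = 40 > 0 → local minimum

Critical points: x = -3 (local maximum); x = -2 (local minimum); x = 0 (local maximum); x = 2 (local minimum)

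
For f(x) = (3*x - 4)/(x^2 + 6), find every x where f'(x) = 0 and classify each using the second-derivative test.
f'(x) = (-3*x^2 + 8*x + 18)/(x^4 + 12*x^2 + 36)

Solve f'(x) = 0:
  f'(x) = -(3*x^2 - 8*x - 18)/(x^2 + 6)^2; the denominator is positive wherever f is defined, so f'(x) = 0 ⇔ -3*x^2 + 8*x + 18 = 0.
  3*x^2 - 8*x - 18 = 0 has no rational roots; quadratic formula: x = (8 ± √280)/6.
  ⇒ x = 4/3 - sqrt(70)/3 ≈ -1.4555, 4/3 + sqrt(70)/3 ≈ 4.1222

f''(x) = 2*(4*x^2*(3*x - 4) + (4 - 9*x)*(x^2 + 6))/(x^2 + 6)^3
Second-derivative test at each critical point:
  f''(-1.4555) = 0.2539 > 0 → local minimum
  f''(4.1222) = -0.0317 < 0 → local maximum

Critical points: x = 4/3 - sqrt(70)/3 ≈ -1.4555 (local minimum); x = 4/3 + sqrt(70)/3 ≈ 4.1222 (local maximum)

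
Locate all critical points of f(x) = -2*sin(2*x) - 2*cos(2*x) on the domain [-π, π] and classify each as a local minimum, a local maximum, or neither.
f'(x) = -4*sqrt(2)*cos(2*x + pi/4)

Solve f'(x) = 0 on [-π, π]:
  f'(x) = 0 ⇔ -2*cos(2*x) = -2*sin(2*x) ⇔ tan(2*x) = 1, i.e. 2*x = arctan(1) + nπ; keep the solutions lying in [-π, π].
  ⇒ x = -7*pi/8 ≈ -2.7489, -3*pi/8 ≈ -1.1781, pi/8 ≈ 0.3927, 5*pi/8 ≈ 1.9635

f''(x) = 8*sqrt(2)*sin(2*x + pi/4)
Second-derivative test at each critical point:
  f''(-2.7489) = 11.3137 > 0 → local minimum
  f''(-1.1781) = -11.3137 < 0 → local maximum
  f''(0.3927) = 11.3137 > 0 → local minimum
  f''(1.9635) = -11.3137 < 0 → local maximum

Critical points: x = -7*pi/8 ≈ -2.7489 (local minimum); x = -3*pi/8 ≈ -1.1781 (local maximum); x = pi/8 ≈ 0.3927 (local minimum); x = 5*pi/8 ≈ 1.9635 (local maximum)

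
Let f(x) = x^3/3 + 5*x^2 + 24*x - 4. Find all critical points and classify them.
f'(x) = x^2 + 10*x + 24

Solve f'(x) = 0:
  Factor: x^2 + 10*x + 24 = (x + 4)*(x + 6) = 0.
  ⇒ x = -6, -4

f''(x) = 2*x + 10
Second-derivative test at each critical point:
  f''(-6) = -2 < 0 → local maximum
  f''(-4) = 2 > 0 → local minimum

Critical points: x = -6 (local maximum); x = -4 (local minimum)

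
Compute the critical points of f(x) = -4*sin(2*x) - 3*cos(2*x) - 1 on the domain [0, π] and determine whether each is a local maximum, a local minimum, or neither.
f'(x) = 6*sin(2*x) - 8*cos(2*x)

Solve f'(x) = 0 on [0, π]:
  f'(x) = 0 ⇔ -4*cos(2*x) = -3*sin(2*x) ⇔ tan(2*x) = 4/3, i.e. 2*x = arctan(4/3) + nπ; keep the solutions lying in [0, π].
  ⇒ x = atan(4/3)/2 ≈ 0.4636, atan(4/3)/2 + pi/2 ≈ 2.0344

f''(x) = 16*sin(2*x) + 12*cos(2*x)
Second-derivative test at each critical point:
  f''(0.4636) = 20 > 0 → local minimum
  f''(2.0344) = -20 < 0 → local maximum

Critical points: x = atan(4/3)/2 ≈ 0.4636 (local minimum); x = atan(4/3)/2 + pi/2 ≈ 2.0344 (local maximum)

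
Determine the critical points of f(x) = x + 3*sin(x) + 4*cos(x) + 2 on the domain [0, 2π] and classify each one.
f'(x) = -4*sin(x) + 3*cos(x) + 1

Solve f'(x) = 0 on [0, 2π]:
  f'(x) = 0 ⇔ -4*sin(x) + 3*cos(x) = -1. Write the left side as R·cos(x + φ) with R = √(3² + 4²) = 5, cos φ = 3/5, sin φ = 4/5; then cos(x + φ) = -1/5. Solve for x and keep the solutions lying in [0, 2π].
  ⇒ x = atan((4 + 6*sqrt(6))/(-3 + 8*sqrt(6))) ≈ 0.8449, atan((4 - 6*sqrt(6))/(-8*sqrt(6) - 3)) + pi ≈ 3.5837

f''(x) = -3*sin(x) - 4*cos(x)
Second-derivative test at each critical point:
  f''(0.8449) = -4.8990 < 0 → local maximum
  f''(3.5837) = 4.8990 > 0 → local minimum

Critical points: x = atan((4 + 6*sqrt(6))/(-3 + 8*sqrt(6))) ≈ 0.8449 (local maximum); x = atan((4 - 6*sqrt(6))/(-8*sqrt(6) - 3)) + pi ≈ 3.5837 (local minimum)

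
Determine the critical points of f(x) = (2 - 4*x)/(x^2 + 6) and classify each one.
f'(x) = 4*(x^2 - x - 6)/(x^4 + 12*x^2 + 36)

Solve f'(x) = 0:
  f'(x) = 4*(x - 3)*(x + 2)/(x^2 + 6)^2; the denominator is positive wherever f is defined, so f'(x) = 0 ⇔ 4*x^2 - 4*x - 24 = 0.
  Factor: 4*x^2 - 4*x - 24 = 4*(x - 3)*(x + 2) = 0.
  ⇒ x = -2, 3

f''(x) = 4*(4*x^2*(1 - 2*x) + (6*x - 1)*(x^2 + 6))/(x^2 + 6)^3
Second-derivative test at each critical point:
  f''(-2) = -1/5 < 0 → local maximum
  f''(3) = 4/45 > 0 → local minimum

Critical points: x = -2 (local maximum); x = 3 (local minimum)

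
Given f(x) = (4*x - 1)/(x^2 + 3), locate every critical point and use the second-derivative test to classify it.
f'(x) = 2*(-2*x^2 + x + 6)/(x^4 + 6*x^2 + 9)

Solve f'(x) = 0:
  f'(x) = -2*(x - 2)*(2*x + 3)/(x^2 + 3)^2; the denominator is positive wherever f is defined, so f'(x) = 0 ⇔ -4*x^2 + 2*x + 12 = 0.
  Factor: -4*x^2 + 2*x + 12 = -2*(x - 2)*(2*x + 3) = 0.
  ⇒ x = -3/2, 2

f''(x) = 2*(4*x^2*(4*x - 1) + (1 - 12*x)*(x^2 + 3))/(x^2 + 3)^3
Second-derivative test at each critical point:
  f''(-3/2) = 32/63 > 0 → local minimum
  f''(2) = -2/7 < 0 → local maximum

Critical points: x = -3/2 (local minimum); x = 2 (local maximum)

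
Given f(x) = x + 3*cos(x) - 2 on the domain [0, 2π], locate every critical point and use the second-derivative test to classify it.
f'(x) = 1 - 3*sin(x)

Solve f'(x) = 0 on [0, 2π]:
  f'(x) = 0 ⇔ sin(x) = 1/3, i.e. x = arcsin(1/3) + 2nπ or x = π − arcsin(1/3) + 2nπ; keep the solutions lying in [0, 2π].
  ⇒ x = asin(1/3) ≈ 0.3398, pi - asin(1/3) ≈ 2.8018

f''(x) = -3*cos(x)
Second-derivative test at each critical point:
  f''(0.3398) = -2.8284 < 0 → local maximum
  f''(2.8018) = 2.8284 > 0 → local minimum

Critical points: x = asin(1/3) ≈ 0.3398 (local maximum); x = pi - asin(1/3) ≈ 2.8018 (local minimum)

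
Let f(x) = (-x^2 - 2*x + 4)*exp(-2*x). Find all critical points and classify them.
f'(x) = 2*(x^2 + x - 5)*exp(-2*x)

Solve f'(x) = 0:
  f'(x) = (2*x^2 + 2*x - 10)·exp(-2*x) and exp(-2*x) > 0 for every x, so f'(x) = 0 ⇔ 2*x^2 + 2*x - 10 = 0.
  Factor: 2*x^2 + 2*x - 10 = 2*(x^2 + x - 5); x^2 + x - 5 = 0 has no rational roots; quadratic formula: x = (-1 ± √21)/2.
  ⇒ x = -sqrt(21)/2 - 1/2 ≈ -2.7913, -1/2 + sqrt(21)/2 ≈ 1.7913

f''(x) = 2*(11 - 2*x^2)*exp(-2*x)
Second-derivative test at each critical point:
  f''(-2.7913) = -2435.6869 < 0 → local maximum
  f''(1.7913) = 0.2548 > 0 → local minimum

Critical points: x = -sqrt(21)/2 - 1/2 ≈ -2.7913 (local maximum); x = -1/2 + sqrt(21)/2 ≈ 1.7913 (local minimum)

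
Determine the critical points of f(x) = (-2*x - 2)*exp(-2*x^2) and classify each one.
f'(x) = 2*(4*x*(x + 1) - 1)*exp(-2*x^2)

Solve f'(x) = 0:
  f'(x) = (8*x^2 + 8*x - 2)·exp(-2*x^2) and exp(-2*x^2) > 0 for every x, so f'(x) = 0 ⇔ 8*x^2 + 8*x - 2 = 0.
  Factor: 8*x^2 + 8*x - 2 = 2*(4*x^2 + 4*x - 1); 4*x^2 + 4*x - 1 = 0 has no rational roots; quadratic formula: x = (-4 ± √32)/8.
  ⇒ x = -sqrt(2)/2 - 1/2 ≈ -1.2071, -1/2 + sqrt(2)/2 ≈ 0.2071

f''(x) = 8*(-4*x^2*(x + 1) + 3*x + 1)*exp(-2*x^2)
Second-derivative test at each critical point:
  f''(-1.2071) = -0.6137 < 0 → local maximum
  f''(0.2071) = 10.3836 > 0 → local minimum

Critical points: x = -sqrt(2)/2 - 1/2 ≈ -1.2071 (local maximum); x = -1/2 + sqrt(2)/2 ≈ 0.2071 (local minimum)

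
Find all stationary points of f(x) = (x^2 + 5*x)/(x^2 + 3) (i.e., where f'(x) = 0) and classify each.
f'(x) = (-5*x^2 + 6*x + 15)/(x^4 + 6*x^2 + 9)

Solve f'(x) = 0:
  f'(x) = -(5*x^2 - 6*x - 15)/(x^2 + 3)^2; the denominator is positive wherever f is defined, so f'(x) = 0 ⇔ -5*x^2 + 6*x + 15 = 0.
  5*x^2 - 6*x - 15 = 0 has no rational roots; quadratic formula: x = (6 ± √336)/10.
  ⇒ x = 3/5 - 2*sqrt(21)/5 ≈ -1.2330, 3/5 + 2*sqrt(21)/5 ≈ 2.4330

f''(x) = 2*(5*x^3 - 9*x^2 - 45*x + 9)/(x^6 + 9*x^4 + 27*x^2 + 27)
Second-derivative test at each critical point:
  f''(-1.2330) = 0.8971 > 0 → local minimum
  f''(2.4330) = -0.2304 < 0 → local maximum

Critical points: x = 3/5 - 2*sqrt(21)/5 ≈ -1.2330 (local minimum); x = 3/5 + 2*sqrt(21)/5 ≈ 2.4330 (local maximum)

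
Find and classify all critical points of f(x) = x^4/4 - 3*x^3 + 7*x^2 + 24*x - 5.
f'(x) = x^3 - 9*x^2 + 14*x + 24

Solve f'(x) = 0:
  Factor: x^3 - 9*x^2 + 14*x + 24 = (x - 6)*(x - 4)*(x + 1) = 0.
  ⇒ x = -1, 4, 6

f''(x) = 3*x^2 - 18*x + 14
Second-derivative test at each critical point:
  f''(-1) = 35 > 0 → local minimum
  f''(4) = -10 < 0 → local maximum
  f''(6) = 14 > 0 → local minimum

Critical points: x = -1 (local minimum); x = 4 (local maximum); x = 6 (local minimum)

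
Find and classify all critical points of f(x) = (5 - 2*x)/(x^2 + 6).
f'(x) = 2*(x^2 - 5*x - 6)/(x^4 + 12*x^2 + 36)

Solve f'(x) = 0:
  f'(x) = 2*(x - 6)*(x + 1)/(x^2 + 6)^2; the denominator is positive wherever f is defined, so f'(x) = 0 ⇔ 2*x^2 - 10*x - 12 = 0.
  Factor: 2*x^2 - 10*x - 12 = 2*(x - 6)*(x + 1) = 0.
  ⇒ x = -1, 6

f''(x) = 2*(4*x^2*(5 - 2*x) + (6*x - 5)*(x^2 + 6))/(x^2 + 6)^3
Second-derivative test at each critical point:
  f''(-1) = -2/7 < 0 → local maximum
  f''(6) = 1/126 > 0 → local minimum

Critical points: x = -1 (local maximum); x = 6 (local minimum)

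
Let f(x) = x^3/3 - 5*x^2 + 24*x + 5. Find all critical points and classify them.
f'(x) = x^2 - 10*x + 24

Solve f'(x) = 0:
  Factor: x^2 - 10*x + 24 = (x - 6)*(x - 4) = 0.
  ⇒ x = 4, 6

f''(x) = 2*x - 10
Second-derivative test at each critical point:
  f''(4) = -2 < 0 → local maximum
  f''(6) = 2 > 0 → local minimum

Critical points: x = 4 (local maximum); x = 6 (local minimum)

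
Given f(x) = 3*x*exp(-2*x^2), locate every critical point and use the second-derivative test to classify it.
f'(x) = 3*(1 - 4*x^2)*exp(-2*x^2)

Solve f'(x) = 0:
  f'(x) = (3 - 12*x^2)·exp(-2*x^2) and exp(-2*x^2) > 0 for every x, so f'(x) = 0 ⇔ 3 - 12*x^2 = 0.
  Factor: 3 - 12*x^2 = -3*(2*x - 1)*(2*x + 1) = 0.
  ⇒ x = -1/2, 1/2

f''(x) = (48*x^3 - 36*x)*exp(-2*x^2)
Second-derivative test at each critical point:
  f''(-1/2) = 7.2784 > 0 → local minimum
  f''(1/2) = -7.2784 < 0 → local maximum

Critical points: x = -1/2 (local minimum); x = 1/2 (local maximum)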